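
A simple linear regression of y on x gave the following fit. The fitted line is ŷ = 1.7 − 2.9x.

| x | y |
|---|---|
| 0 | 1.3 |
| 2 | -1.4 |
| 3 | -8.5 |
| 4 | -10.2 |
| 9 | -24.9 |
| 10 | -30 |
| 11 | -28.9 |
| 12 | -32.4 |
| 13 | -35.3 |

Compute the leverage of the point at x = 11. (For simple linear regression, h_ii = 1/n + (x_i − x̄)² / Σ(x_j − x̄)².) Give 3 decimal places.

x̄ = (0 + 2 + 3 + 4 + 9 + 10 + 11 + 12 + 13)/9 = 7.11111
Σ(x − x̄)² = 50.5679 + 26.1235 + 16.9012 + 9.67901 + 3.5679 + 8.34568 + 15.1235 + 23.9012 + 34.679 = 188.889
h = 1/9 + (3.88889)²/188.889 = 0.111111 + 0.0800654 = 0.191

h = 0.191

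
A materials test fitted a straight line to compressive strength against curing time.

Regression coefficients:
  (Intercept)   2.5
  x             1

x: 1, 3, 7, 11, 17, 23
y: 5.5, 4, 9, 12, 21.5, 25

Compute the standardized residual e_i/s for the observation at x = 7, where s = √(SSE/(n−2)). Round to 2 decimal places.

-0.28

x=1: ŷ = 2.5 + 1 = 3.5; e = 5.5 − 3.5 = 2
x=3: ŷ = 2.5 + 3 = 5.5; e = 4 − 5.5 = -1.5
x=7: ŷ = 2.5 + 7 = 9.5; e = 9 − 9.5 = -0.5
x=11: ŷ = 2.5 + 11 = 13.5; e = 12 − 13.5 = -1.5
x=17: ŷ = 2.5 + 17 = 19.5; e = 21.5 − 19.5 = 2
x=23: ŷ = 2.5 + 23 = 25.5; e = 25 − 25.5 = -0.5
SSE = 4 + 2.25 + 0.25 + 2.25 + 4 + 0.25 = 13
s = √(13/4) = 1.80278
e/s = -0.5 / 1.80278 = -0.28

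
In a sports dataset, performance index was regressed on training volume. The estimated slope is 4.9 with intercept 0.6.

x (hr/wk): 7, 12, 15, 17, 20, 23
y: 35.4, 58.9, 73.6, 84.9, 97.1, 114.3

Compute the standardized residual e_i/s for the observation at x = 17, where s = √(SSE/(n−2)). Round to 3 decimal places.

x=7: ŷ = 0.6 + 4.9·7 = 34.9; e = 35.4 − 34.9 = 0.5
x=12: ŷ = 0.6 + 4.9·12 = 59.4; e = 58.9 − 59.4 = -0.5
x=15: ŷ = 0.6 + 4.9·15 = 74.1; e = 73.6 − 74.1 = -0.5
x=17: ŷ = 0.6 + 4.9·17 = 83.9; e = 84.9 − 83.9 = 1
x=20: ŷ = 0.6 + 4.9·20 = 98.6; e = 97.1 − 98.6 = -1.5
x=23: ŷ = 0.6 + 4.9·23 = 113.3; e = 114.3 − 113.3 = 1
SSE = 0.25 + 0.25 + 0.25 + 1 + 2.25 + 1 = 5
s = √(5/4) = 1.11803
e/s = 1 / 1.11803 = 0.894

0.894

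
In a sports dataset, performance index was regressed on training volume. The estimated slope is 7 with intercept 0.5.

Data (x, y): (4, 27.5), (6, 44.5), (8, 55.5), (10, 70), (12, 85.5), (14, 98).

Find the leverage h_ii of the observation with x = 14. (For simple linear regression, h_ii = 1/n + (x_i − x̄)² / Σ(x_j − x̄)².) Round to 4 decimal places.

h = 0.5238

x̄ = (4 + 6 + 8 + 10 + 12 + 14)/6 = 9
Σ(x − x̄)² = 25 + 9 + 1 + 1 + 9 + 25 = 70
h = 1/6 + (5)²/70 = 0.166667 + 0.357143 = 0.5238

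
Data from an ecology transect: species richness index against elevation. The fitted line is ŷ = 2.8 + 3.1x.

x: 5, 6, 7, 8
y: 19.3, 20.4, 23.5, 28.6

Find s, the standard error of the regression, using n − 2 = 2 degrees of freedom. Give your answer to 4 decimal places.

x=5: ŷ = 2.8 + 3.1·5 = 18.3; e = 19.3 − 18.3 = 1
x=6: ŷ = 2.8 + 3.1·6 = 21.4; e = 20.4 − 21.4 = -1
x=7: ŷ = 2.8 + 3.1·7 = 24.5; e = 23.5 − 24.5 = -1
x=8: ŷ = 2.8 + 3.1·8 = 27.6; e = 28.6 − 27.6 = 1
SSE = 1 + 1 + 1 + 1 = 4
s = √(4/2) = √2 ≈ 1.4142

s = 1.4142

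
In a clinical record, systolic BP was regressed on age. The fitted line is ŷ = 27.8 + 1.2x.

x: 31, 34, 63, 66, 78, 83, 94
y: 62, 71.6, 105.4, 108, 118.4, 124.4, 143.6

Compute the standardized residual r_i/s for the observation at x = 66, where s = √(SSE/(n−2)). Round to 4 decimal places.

x=31: ŷ = 27.8 + 1.2·31 = 65; r = 62 − 65 = -3
x=34: ŷ = 27.8 + 1.2·34 = 68.6; r = 71.6 − 68.6 = 3
x=63: ŷ = 27.8 + 1.2·63 = 103.4; r = 105.4 − 103.4 = 2
x=66: ŷ = 27.8 + 1.2·66 = 107; r = 108 − 107 = 1
x=78: ŷ = 27.8 + 1.2·78 = 121.4; r = 118.4 − 121.4 = -3
x=83: ŷ = 27.8 + 1.2·83 = 127.4; r = 124.4 − 127.4 = -3
x=94: ŷ = 27.8 + 1.2·94 = 140.6; r = 143.6 − 140.6 = 3
SSE = 9 + 9 + 4 + 1 + 9 + 9 + 9 = 50
s = √(50/5) = 3.16228
r/s = 1 / 3.16228 = 0.3162

0.3162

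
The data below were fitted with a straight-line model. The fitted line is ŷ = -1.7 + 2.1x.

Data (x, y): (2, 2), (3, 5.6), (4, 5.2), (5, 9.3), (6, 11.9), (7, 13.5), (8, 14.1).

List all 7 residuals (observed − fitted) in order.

-0.5, 1, -1.5, 0.5, 1, 0.5, -1

x=2: ŷ = -1.7 + 2.1·2 = 2.5; e = 2 − 2.5 = -0.5
x=3: ŷ = -1.7 + 2.1·3 = 4.6; e = 5.6 − 4.6 = 1
x=4: ŷ = -1.7 + 2.1·4 = 6.7; e = 5.2 − 6.7 = -1.5
x=5: ŷ = -1.7 + 2.1·5 = 8.8; e = 9.3 − 8.8 = 0.5
x=6: ŷ = -1.7 + 2.1·6 = 10.9; e = 11.9 − 10.9 = 1
x=7: ŷ = -1.7 + 2.1·7 = 13; e = 13.5 − 13 = 0.5
x=8: ŷ = -1.7 + 2.1·8 = 15.1; e = 14.1 − 15.1 = -1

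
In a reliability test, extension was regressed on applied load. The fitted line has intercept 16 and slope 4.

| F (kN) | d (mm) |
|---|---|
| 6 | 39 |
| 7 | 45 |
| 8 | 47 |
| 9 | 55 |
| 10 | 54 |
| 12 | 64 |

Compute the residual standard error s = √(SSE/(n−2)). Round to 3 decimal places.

F=6: ŷ = 16 + 4·6 = 40; e = 39 − 40 = -1
F=7: ŷ = 16 + 4·7 = 44; e = 45 − 44 = 1
F=8: ŷ = 16 + 4·8 = 48; e = 47 − 48 = -1
F=9: ŷ = 16 + 4·9 = 52; e = 55 − 52 = 3
F=10: ŷ = 16 + 4·10 = 56; e = 54 − 56 = -2
F=12: ŷ = 16 + 4·12 = 64; e = 64 − 64 = 0
SSE = 1 + 1 + 1 + 9 + 4 + 0 = 16
s = √(16/4) = √4 ≈ 2.000

s = 2.000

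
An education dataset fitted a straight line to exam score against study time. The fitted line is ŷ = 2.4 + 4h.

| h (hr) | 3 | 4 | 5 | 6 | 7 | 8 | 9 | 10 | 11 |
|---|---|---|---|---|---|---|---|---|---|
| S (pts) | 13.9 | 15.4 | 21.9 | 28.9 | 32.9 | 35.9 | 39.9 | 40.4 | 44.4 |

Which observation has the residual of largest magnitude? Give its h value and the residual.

h=3: ŷ = 2.4 + 4·3 = 14.4; r = 13.9 − 14.4 = -0.5
h=4: ŷ = 2.4 + 4·4 = 18.4; r = 15.4 − 18.4 = -3
h=5: ŷ = 2.4 + 4·5 = 22.4; r = 21.9 − 22.4 = -0.5
h=6: ŷ = 2.4 + 4·6 = 26.4; r = 28.9 − 26.4 = 2.5
h=7: ŷ = 2.4 + 4·7 = 30.4; r = 32.9 − 30.4 = 2.5
h=8: ŷ = 2.4 + 4·8 = 34.4; r = 35.9 − 34.4 = 1.5
h=9: ŷ = 2.4 + 4·9 = 38.4; r = 39.9 − 38.4 = 1.5
h=10: ŷ = 2.4 + 4·10 = 42.4; r = 40.4 − 42.4 = -2
h=11: ŷ = 2.4 + 4·11 = 46.4; r = 44.4 − 46.4 = -2
Largest |r| is 3 at h = 4, residual -3.

h = 4, r = -3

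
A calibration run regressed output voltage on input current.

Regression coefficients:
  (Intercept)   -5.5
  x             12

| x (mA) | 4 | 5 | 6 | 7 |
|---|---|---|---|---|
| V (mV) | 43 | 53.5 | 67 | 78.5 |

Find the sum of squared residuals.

x=4: V̂ = -5.5 + 12·4 = 42.5; e = 43 − 42.5 = 0.5
x=5: V̂ = -5.5 + 12·5 = 54.5; e = 53.5 − 54.5 = -1
x=6: V̂ = -5.5 + 12·6 = 66.5; e = 67 − 66.5 = 0.5
x=7: V̂ = -5.5 + 12·7 = 78.5; e = 78.5 − 78.5 = 0
SSE = 0.25 + 1 + 0.25 + 0 = 1.5

SSE = 1.5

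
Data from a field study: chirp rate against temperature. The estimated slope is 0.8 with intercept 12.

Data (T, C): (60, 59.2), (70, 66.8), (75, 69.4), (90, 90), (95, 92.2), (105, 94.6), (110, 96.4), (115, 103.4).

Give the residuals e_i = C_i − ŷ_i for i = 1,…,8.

T=60: ŷ = 12 + 0.8·60 = 60; e = 59.2 − 60 = -0.8
T=70: ŷ = 12 + 0.8·70 = 68; e = 66.8 − 68 = -1.2
T=75: ŷ = 12 + 0.8·75 = 72; e = 69.4 − 72 = -2.6
T=90: ŷ = 12 + 0.8·90 = 84; e = 90 − 84 = 6
T=95: ŷ = 12 + 0.8·95 = 88; e = 92.2 − 88 = 4.2
T=105: ŷ = 12 + 0.8·105 = 96; e = 94.6 − 96 = -1.4
T=110: ŷ = 12 + 0.8·110 = 100; e = 96.4 − 100 = -3.6
T=115: ŷ = 12 + 0.8·115 = 104; e = 103.4 − 104 = -0.6

-0.8, -1.2, -2.6, 6, 4.2, -1.4, -3.6, -0.6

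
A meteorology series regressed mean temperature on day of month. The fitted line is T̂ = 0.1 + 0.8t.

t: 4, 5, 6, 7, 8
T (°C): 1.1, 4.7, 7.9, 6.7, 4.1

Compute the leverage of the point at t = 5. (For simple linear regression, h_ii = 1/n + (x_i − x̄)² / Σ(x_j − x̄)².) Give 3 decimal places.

t̄ = (4 + 5 + 6 + 7 + 8)/5 = 6
Σ(t − t̄)² = 4 + 1 + 0 + 1 + 4 = 10
h = 1/5 + (-1)²/10 = 0.2 + 0.1 = 0.300

h = 0.300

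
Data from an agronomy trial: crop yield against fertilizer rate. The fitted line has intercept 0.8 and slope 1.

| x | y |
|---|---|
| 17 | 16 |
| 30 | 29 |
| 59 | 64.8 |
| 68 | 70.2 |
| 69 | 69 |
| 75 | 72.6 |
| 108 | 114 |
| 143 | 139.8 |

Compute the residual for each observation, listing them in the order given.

-1.8, -1.8, 5, 1.4, -0.8, -3.2, 5.2, -4

x=17: ŷ = 0.8 + 17 = 17.8; e = 16 − 17.8 = -1.8
x=30: ŷ = 0.8 + 30 = 30.8; e = 29 − 30.8 = -1.8
x=59: ŷ = 0.8 + 59 = 59.8; e = 64.8 − 59.8 = 5
x=68: ŷ = 0.8 + 68 = 68.8; e = 70.2 − 68.8 = 1.4
x=69: ŷ = 0.8 + 69 = 69.8; e = 69 − 69.8 = -0.8
x=75: ŷ = 0.8 + 75 = 75.8; e = 72.6 − 75.8 = -3.2
x=108: ŷ = 0.8 + 108 = 108.8; e = 114 − 108.8 = 5.2
x=143: ŷ = 0.8 + 143 = 143.8; e = 139.8 − 143.8 = -4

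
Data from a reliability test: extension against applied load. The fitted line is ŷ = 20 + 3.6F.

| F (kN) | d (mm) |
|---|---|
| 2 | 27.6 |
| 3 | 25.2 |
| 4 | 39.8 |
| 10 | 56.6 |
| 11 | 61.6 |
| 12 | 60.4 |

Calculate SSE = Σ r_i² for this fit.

F=2: ŷ = 20 + 3.6·2 = 27.2; r = 27.6 − 27.2 = 0.4
F=3: ŷ = 20 + 3.6·3 = 30.8; r = 25.2 − 30.8 = -5.6
F=4: ŷ = 20 + 3.6·4 = 34.4; r = 39.8 − 34.4 = 5.4
F=10: ŷ = 20 + 3.6·10 = 56; r = 56.6 − 56 = 0.6
F=11: ŷ = 20 + 3.6·11 = 59.6; r = 61.6 − 59.6 = 2
F=12: ŷ = 20 + 3.6·12 = 63.2; r = 60.4 − 63.2 = -2.8
SSE = 0.16 + 31.36 + 29.16 + 0.36 + 4 + 7.84 = 72.88

SSE = 72.88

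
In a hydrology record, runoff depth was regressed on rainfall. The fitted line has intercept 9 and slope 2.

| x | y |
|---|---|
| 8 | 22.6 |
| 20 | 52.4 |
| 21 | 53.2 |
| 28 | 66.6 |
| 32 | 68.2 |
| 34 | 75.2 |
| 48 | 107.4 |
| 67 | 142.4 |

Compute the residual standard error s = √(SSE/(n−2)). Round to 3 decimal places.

s = 3.085

x=8: ŷ = 9 + 2·8 = 25; e = 22.6 − 25 = -2.4
x=20: ŷ = 9 + 2·20 = 49; e = 52.4 − 49 = 3.4
x=21: ŷ = 9 + 2·21 = 51; e = 53.2 − 51 = 2.2
x=28: ŷ = 9 + 2·28 = 65; e = 66.6 − 65 = 1.6
x=32: ŷ = 9 + 2·32 = 73; e = 68.2 − 73 = -4.8
x=34: ŷ = 9 + 2·34 = 77; e = 75.2 − 77 = -1.8
x=48: ŷ = 9 + 2·48 = 105; e = 107.4 − 105 = 2.4
x=67: ŷ = 9 + 2·67 = 143; e = 142.4 − 143 = -0.6
SSE = 5.76 + 11.56 + 4.84 + 2.56 + 23.04 + 3.24 + 5.76 + 0.36 = 57.12
s = √(57.12/6) = √9.52 ≈ 3.085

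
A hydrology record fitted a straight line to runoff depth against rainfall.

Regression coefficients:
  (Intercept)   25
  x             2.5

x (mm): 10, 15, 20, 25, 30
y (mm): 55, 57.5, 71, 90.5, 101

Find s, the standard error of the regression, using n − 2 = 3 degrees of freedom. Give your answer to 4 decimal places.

s = 5.0332

x=10: ŷ = 25 + 2.5·10 = 50; r = 55 − 50 = 5
x=15: ŷ = 25 + 2.5·15 = 62.5; r = 57.5 − 62.5 = -5
x=20: ŷ = 25 + 2.5·20 = 75; r = 71 − 75 = -4
x=25: ŷ = 25 + 2.5·25 = 87.5; r = 90.5 − 87.5 = 3
x=30: ŷ = 25 + 2.5·30 = 100; r = 101 − 100 = 1
SSE = 25 + 25 + 16 + 9 + 1 = 76
s = √(76/3) = √25.3333 ≈ 5.0332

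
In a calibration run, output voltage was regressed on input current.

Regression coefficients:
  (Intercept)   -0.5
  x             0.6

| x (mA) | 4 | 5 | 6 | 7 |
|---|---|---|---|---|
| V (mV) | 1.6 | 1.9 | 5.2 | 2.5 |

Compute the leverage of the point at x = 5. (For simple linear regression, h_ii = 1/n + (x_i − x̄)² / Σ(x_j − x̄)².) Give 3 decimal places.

x̄ = (4 + 5 + 6 + 7)/4 = 5.5
Σ(x − x̄)² = 2.25 + 0.25 + 0.25 + 2.25 = 5
h = 1/4 + (-0.5)²/5 = 0.25 + 0.05 = 0.300

h = 0.300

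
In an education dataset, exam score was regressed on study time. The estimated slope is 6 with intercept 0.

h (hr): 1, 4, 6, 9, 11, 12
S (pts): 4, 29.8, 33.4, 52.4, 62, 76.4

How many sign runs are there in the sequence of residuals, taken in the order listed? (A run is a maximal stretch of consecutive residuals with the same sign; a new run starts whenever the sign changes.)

h=1: ŷ = 6·1 = 6; e = 4 − 6 = -2
h=4: ŷ = 6·4 = 24; e = 29.8 − 24 = 5.8
h=6: ŷ = 6·6 = 36; e = 33.4 − 36 = -2.6
h=9: ŷ = 6·9 = 54; e = 52.4 − 54 = -1.6
h=11: ŷ = 6·11 = 66; e = 62 − 66 = -4
h=12: ŷ = 6·12 = 72; e = 76.4 − 72 = 4.4
Signs: − + − − − +
Runs: −×1, +×1, −×3, +×1 → 4

4 runs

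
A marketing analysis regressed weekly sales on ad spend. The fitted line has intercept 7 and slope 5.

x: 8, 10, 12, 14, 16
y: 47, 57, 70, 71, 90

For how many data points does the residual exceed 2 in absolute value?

x=8: ŷ = 7 + 5·8 = 47; e = 47 − 47 = 0
x=10: ŷ = 7 + 5·10 = 57; e = 57 − 57 = 0
x=12: ŷ = 7 + 5·12 = 67; e = 70 − 67 = 3
x=14: ŷ = 7 + 5·14 = 77; e = 71 − 77 = -6
x=16: ŷ = 7 + 5·16 = 87; e = 90 − 87 = 3
|e| > 2: x=12 (|e|=3), x=14 (|e|=6), x=16 (|e|=3) → 3

3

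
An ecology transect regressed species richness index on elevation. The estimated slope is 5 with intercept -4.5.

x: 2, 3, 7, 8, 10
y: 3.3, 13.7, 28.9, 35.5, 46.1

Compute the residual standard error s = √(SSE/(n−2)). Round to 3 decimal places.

s = 2.449

x=2: ŷ = -4.5 + 5·2 = 5.5; e = 3.3 − 5.5 = -2.2
x=3: ŷ = -4.5 + 5·3 = 10.5; e = 13.7 − 10.5 = 3.2
x=7: ŷ = -4.5 + 5·7 = 30.5; e = 28.9 − 30.5 = -1.6
x=8: ŷ = -4.5 + 5·8 = 35.5; e = 35.5 − 35.5 = 0
x=10: ŷ = -4.5 + 5·10 = 45.5; e = 46.1 − 45.5 = 0.6
SSE = 4.84 + 10.24 + 2.56 + 0 + 0.36 = 18
s = √(18/3) = √6 ≈ 2.449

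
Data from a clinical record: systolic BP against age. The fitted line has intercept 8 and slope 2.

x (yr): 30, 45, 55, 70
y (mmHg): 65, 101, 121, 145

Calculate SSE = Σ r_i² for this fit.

SSE = 36

x=30: ŷ = 8 + 2·30 = 68; r = 65 − 68 = -3
x=45: ŷ = 8 + 2·45 = 98; r = 101 − 98 = 3
x=55: ŷ = 8 + 2·55 = 118; r = 121 − 118 = 3
x=70: ŷ = 8 + 2·70 = 148; r = 145 − 148 = -3
SSE = 9 + 9 + 9 + 9 = 36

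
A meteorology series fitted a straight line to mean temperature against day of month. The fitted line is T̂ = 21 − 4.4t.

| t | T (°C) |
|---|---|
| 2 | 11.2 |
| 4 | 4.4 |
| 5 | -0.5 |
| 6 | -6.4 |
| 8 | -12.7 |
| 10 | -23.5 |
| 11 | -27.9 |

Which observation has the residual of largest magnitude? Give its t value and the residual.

t=2: T̂ = 21 − 4.4·2 = 12.2; r = 11.2 − 12.2 = -1
t=4: T̂ = 21 − 4.4·4 = 3.4; r = 4.4 − 3.4 = 1
t=5: T̂ = 21 − 4.4·5 = -1; r = -0.5 − (-1) = 0.5
t=6: T̂ = 21 − 4.4·6 = -5.4; r = -6.4 − (-5.4) = -1
t=8: T̂ = 21 − 4.4·8 = -14.2; r = -12.7 − (-14.2) = 1.5
t=10: T̂ = 21 − 4.4·10 = -23; r = -23.5 − (-23) = -0.5
t=11: T̂ = 21 − 4.4·11 = -27.4; r = -27.9 − (-27.4) = -0.5
Largest |r| is 1.5 at t = 8, residual 1.5.

t = 8, r = 1.5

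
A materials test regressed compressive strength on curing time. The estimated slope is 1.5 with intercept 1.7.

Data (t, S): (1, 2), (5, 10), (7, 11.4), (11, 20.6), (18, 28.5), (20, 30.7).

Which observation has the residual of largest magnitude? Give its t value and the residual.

t=1: ŷ = 1.7 + 1.5·1 = 3.2; r = 2 − 3.2 = -1.2
t=5: ŷ = 1.7 + 1.5·5 = 9.2; r = 10 − 9.2 = 0.8
t=7: ŷ = 1.7 + 1.5·7 = 12.2; r = 11.4 − 12.2 = -0.8
t=11: ŷ = 1.7 + 1.5·11 = 18.2; r = 20.6 − 18.2 = 2.4
t=18: ŷ = 1.7 + 1.5·18 = 28.7; r = 28.5 − 28.7 = -0.2
t=20: ŷ = 1.7 + 1.5·20 = 31.7; r = 30.7 − 31.7 = -1
Largest |r| is 2.4 at t = 11, residual 2.4.

t = 11, r = 2.4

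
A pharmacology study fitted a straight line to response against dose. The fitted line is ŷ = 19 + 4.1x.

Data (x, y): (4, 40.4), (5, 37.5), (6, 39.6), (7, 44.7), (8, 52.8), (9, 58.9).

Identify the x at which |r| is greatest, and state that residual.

x=4: ŷ = 19 + 4.1·4 = 35.4; r = 40.4 − 35.4 = 5
x=5: ŷ = 19 + 4.1·5 = 39.5; r = 37.5 − 39.5 = -2
x=6: ŷ = 19 + 4.1·6 = 43.6; r = 39.6 − 43.6 = -4
x=7: ŷ = 19 + 4.1·7 = 47.7; r = 44.7 − 47.7 = -3
x=8: ŷ = 19 + 4.1·8 = 51.8; r = 52.8 − 51.8 = 1
x=9: ŷ = 19 + 4.1·9 = 55.9; r = 58.9 − 55.9 = 3
Largest |r| is 5 at x = 4, residual 5.

x = 4, r = 5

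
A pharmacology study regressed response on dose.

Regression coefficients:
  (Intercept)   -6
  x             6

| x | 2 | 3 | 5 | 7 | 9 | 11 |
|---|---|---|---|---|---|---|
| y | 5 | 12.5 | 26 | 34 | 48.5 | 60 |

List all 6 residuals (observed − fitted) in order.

-1, 0.5, 2, -2, 0.5, 0

x=2: ŷ = -6 + 6·2 = 6; e = 5 − 6 = -1
x=3: ŷ = -6 + 6·3 = 12; e = 12.5 − 12 = 0.5
x=5: ŷ = -6 + 6·5 = 24; e = 26 − 24 = 2
x=7: ŷ = -6 + 6·7 = 36; e = 34 − 36 = -2
x=9: ŷ = -6 + 6·9 = 48; e = 48.5 − 48 = 0.5
x=11: ŷ = -6 + 6·11 = 60; e = 60 − 60 = 0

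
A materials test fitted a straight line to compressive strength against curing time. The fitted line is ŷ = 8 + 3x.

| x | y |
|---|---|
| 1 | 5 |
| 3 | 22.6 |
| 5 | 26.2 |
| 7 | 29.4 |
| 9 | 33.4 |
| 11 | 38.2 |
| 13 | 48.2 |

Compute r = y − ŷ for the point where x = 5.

ŷ = 8 + 3·5 = 23
r = 26.2 − 23 = 3.2

r = 3.2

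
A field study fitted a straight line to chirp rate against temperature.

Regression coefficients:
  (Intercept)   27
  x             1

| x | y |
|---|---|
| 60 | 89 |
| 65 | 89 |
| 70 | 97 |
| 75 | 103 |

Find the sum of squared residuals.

x=60: ŷ = 27 + 60 = 87; e = 89 − 87 = 2
x=65: ŷ = 27 + 65 = 92; e = 89 − 92 = -3
x=70: ŷ = 27 + 70 = 97; e = 97 − 97 = 0
x=75: ŷ = 27 + 75 = 102; e = 103 − 102 = 1
SSE = 4 + 9 + 0 + 1 = 14

SSE = 14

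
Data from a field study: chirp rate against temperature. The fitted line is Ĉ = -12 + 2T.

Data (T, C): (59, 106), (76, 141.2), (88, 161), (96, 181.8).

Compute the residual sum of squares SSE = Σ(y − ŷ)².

T=59: Ĉ = -12 + 2·59 = 106; e = 106 − 106 = 0
T=76: Ĉ = -12 + 2·76 = 140; e = 141.2 − 140 = 1.2
T=88: Ĉ = -12 + 2·88 = 164; e = 161 − 164 = -3
T=96: Ĉ = -12 + 2·96 = 180; e = 181.8 − 180 = 1.8
SSE = 0 + 1.44 + 9 + 3.24 = 13.68

SSE = 13.68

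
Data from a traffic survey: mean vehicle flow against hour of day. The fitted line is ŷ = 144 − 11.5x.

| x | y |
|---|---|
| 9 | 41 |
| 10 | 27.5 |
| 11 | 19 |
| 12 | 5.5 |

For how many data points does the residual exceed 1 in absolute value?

2

x=9: ŷ = 144 − 11.5·9 = 40.5; e = 41 − 40.5 = 0.5
x=10: ŷ = 144 − 11.5·10 = 29; e = 27.5 − 29 = -1.5
x=11: ŷ = 144 − 11.5·11 = 17.5; e = 19 − 17.5 = 1.5
x=12: ŷ = 144 − 11.5·12 = 6; e = 5.5 − 6 = -0.5
|e| > 1: x=10 (|e|=1.5), x=11 (|e|=1.5) → 2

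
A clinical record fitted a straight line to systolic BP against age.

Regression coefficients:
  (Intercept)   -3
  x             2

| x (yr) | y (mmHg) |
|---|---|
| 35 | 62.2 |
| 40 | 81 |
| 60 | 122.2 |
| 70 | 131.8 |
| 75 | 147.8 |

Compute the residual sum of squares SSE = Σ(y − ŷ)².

SSE = 93.76

x=35: ŷ = -3 + 2·35 = 67; e = 62.2 − 67 = -4.8
x=40: ŷ = -3 + 2·40 = 77; e = 81 − 77 = 4
x=60: ŷ = -3 + 2·60 = 117; e = 122.2 − 117 = 5.2
x=70: ŷ = -3 + 2·70 = 137; e = 131.8 − 137 = -5.2
x=75: ŷ = -3 + 2·75 = 147; e = 147.8 − 147 = 0.8
SSE = 23.04 + 16 + 27.04 + 27.04 + 0.64 = 93.76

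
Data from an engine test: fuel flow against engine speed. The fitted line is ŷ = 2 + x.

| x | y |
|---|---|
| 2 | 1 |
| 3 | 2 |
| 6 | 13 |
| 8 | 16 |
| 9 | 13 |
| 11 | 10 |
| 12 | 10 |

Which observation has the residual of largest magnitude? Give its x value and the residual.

x = 8, e = 6

x=2: ŷ = 2 + 2 = 4; e = 1 − 4 = -3
x=3: ŷ = 2 + 3 = 5; e = 2 − 5 = -3
x=6: ŷ = 2 + 6 = 8; e = 13 − 8 = 5
x=8: ŷ = 2 + 8 = 10; e = 16 − 10 = 6
x=9: ŷ = 2 + 9 = 11; e = 13 − 11 = 2
x=11: ŷ = 2 + 11 = 13; e = 10 − 13 = -3
x=12: ŷ = 2 + 12 = 14; e = 10 − 14 = -4
Largest |e| is 6 at x = 8, residual 6.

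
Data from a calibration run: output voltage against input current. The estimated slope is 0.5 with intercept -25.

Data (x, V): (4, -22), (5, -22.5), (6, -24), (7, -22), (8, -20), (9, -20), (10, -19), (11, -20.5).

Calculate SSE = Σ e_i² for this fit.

SSE = 8.5

x=4: ŷ = -25 + 0.5·4 = -23; e = -22 − (-23) = 1
x=5: ŷ = -25 + 0.5·5 = -22.5; e = -22.5 − (-22.5) = 0
x=6: ŷ = -25 + 0.5·6 = -22; e = -24 − (-22) = -2
x=7: ŷ = -25 + 0.5·7 = -21.5; e = -22 − (-21.5) = -0.5
x=8: ŷ = -25 + 0.5·8 = -21; e = -20 − (-21) = 1
x=9: ŷ = -25 + 0.5·9 = -20.5; e = -20 − (-20.5) = 0.5
x=10: ŷ = -25 + 0.5·10 = -20; e = -19 − (-20) = 1
x=11: ŷ = -25 + 0.5·11 = -19.5; e = -20.5 − (-19.5) = -1
SSE = 1 + 0 + 4 + 0.25 + 1 + 0.25 + 1 + 1 = 8.5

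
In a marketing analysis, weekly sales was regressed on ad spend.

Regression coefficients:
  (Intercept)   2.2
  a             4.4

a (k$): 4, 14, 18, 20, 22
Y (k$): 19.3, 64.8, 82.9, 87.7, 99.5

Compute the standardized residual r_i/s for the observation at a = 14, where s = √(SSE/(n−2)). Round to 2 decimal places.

0.55

a=4: ŷ = 2.2 + 4.4·4 = 19.8; r = 19.3 − 19.8 = -0.5
a=14: ŷ = 2.2 + 4.4·14 = 63.8; r = 64.8 − 63.8 = 1
a=18: ŷ = 2.2 + 4.4·18 = 81.4; r = 82.9 − 81.4 = 1.5
a=20: ŷ = 2.2 + 4.4·20 = 90.2; r = 87.7 − 90.2 = -2.5
a=22: ŷ = 2.2 + 4.4·22 = 99; r = 99.5 − 99 = 0.5
SSE = 0.25 + 1 + 2.25 + 6.25 + 0.25 = 10
s = √(10/3) = 1.82574
r/s = 1 / 1.82574 = 0.55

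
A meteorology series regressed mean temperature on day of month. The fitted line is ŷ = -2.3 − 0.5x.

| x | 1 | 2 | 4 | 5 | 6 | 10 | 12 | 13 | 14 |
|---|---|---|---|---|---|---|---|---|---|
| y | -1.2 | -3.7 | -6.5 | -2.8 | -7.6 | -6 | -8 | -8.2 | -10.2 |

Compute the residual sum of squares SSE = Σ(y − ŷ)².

x=1: ŷ = -2.3 − 0.5·1 = -2.8; e = -1.2 − (-2.8) = 1.6
x=2: ŷ = -2.3 − 0.5·2 = -3.3; e = -3.7 − (-3.3) = -0.4
x=4: ŷ = -2.3 − 0.5·4 = -4.3; e = -6.5 − (-4.3) = -2.2
x=5: ŷ = -2.3 − 0.5·5 = -4.8; e = -2.8 − (-4.8) = 2
x=6: ŷ = -2.3 − 0.5·6 = -5.3; e = -7.6 − (-5.3) = -2.3
x=10: ŷ = -2.3 − 0.5·10 = -7.3; e = -6 − (-7.3) = 1.3
x=12: ŷ = -2.3 − 0.5·12 = -8.3; e = -8 − (-8.3) = 0.3
x=13: ŷ = -2.3 − 0.5·13 = -8.8; e = -8.2 − (-8.8) = 0.6
x=14: ŷ = -2.3 − 0.5·14 = -9.3; e = -10.2 − (-9.3) = -0.9
SSE = 2.56 + 0.16 + 4.84 + 4 + 5.29 + 1.69 + 0.09 + 0.36 + 0.81 = 19.8

SSE = 19.8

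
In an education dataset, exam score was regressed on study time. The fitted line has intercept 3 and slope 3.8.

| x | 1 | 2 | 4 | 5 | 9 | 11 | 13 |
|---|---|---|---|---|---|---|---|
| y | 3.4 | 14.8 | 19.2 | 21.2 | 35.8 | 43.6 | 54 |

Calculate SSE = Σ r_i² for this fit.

x=1: ŷ = 3 + 3.8·1 = 6.8; r = 3.4 − 6.8 = -3.4
x=2: ŷ = 3 + 3.8·2 = 10.6; r = 14.8 − 10.6 = 4.2
x=4: ŷ = 3 + 3.8·4 = 18.2; r = 19.2 − 18.2 = 1
x=5: ŷ = 3 + 3.8·5 = 22; r = 21.2 − 22 = -0.8
x=9: ŷ = 3 + 3.8·9 = 37.2; r = 35.8 − 37.2 = -1.4
x=11: ŷ = 3 + 3.8·11 = 44.8; r = 43.6 − 44.8 = -1.2
x=13: ŷ = 3 + 3.8·13 = 52.4; r = 54 − 52.4 = 1.6
SSE = 11.56 + 17.64 + 1 + 0.64 + 1.96 + 1.44 + 2.56 = 36.8

SSE = 36.8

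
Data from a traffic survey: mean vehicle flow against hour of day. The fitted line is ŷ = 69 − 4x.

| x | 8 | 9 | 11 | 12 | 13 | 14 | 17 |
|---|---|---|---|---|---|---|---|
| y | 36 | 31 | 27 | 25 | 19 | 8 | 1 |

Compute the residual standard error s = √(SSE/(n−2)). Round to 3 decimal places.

x=8: ŷ = 69 − 4·8 = 37; r = 36 − 37 = -1
x=9: ŷ = 69 − 4·9 = 33; r = 31 − 33 = -2
x=11: ŷ = 69 − 4·11 = 25; r = 27 − 25 = 2
x=12: ŷ = 69 − 4·12 = 21; r = 25 − 21 = 4
x=13: ŷ = 69 − 4·13 = 17; r = 19 − 17 = 2
x=14: ŷ = 69 − 4·14 = 13; r = 8 − 13 = -5
x=17: ŷ = 69 − 4·17 = 1; r = 1 − 1 = 0
SSE = 1 + 4 + 4 + 16 + 4 + 25 + 0 = 54
s = √(54/5) = √10.8 ≈ 3.286

s = 3.286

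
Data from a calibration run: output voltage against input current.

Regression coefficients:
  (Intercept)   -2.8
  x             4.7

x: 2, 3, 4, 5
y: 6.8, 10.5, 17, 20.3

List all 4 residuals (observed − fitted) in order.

x=2: ŷ = -2.8 + 4.7·2 = 6.6; e = 6.8 − 6.6 = 0.2
x=3: ŷ = -2.8 + 4.7·3 = 11.3; e = 10.5 − 11.3 = -0.8
x=4: ŷ = -2.8 + 4.7·4 = 16; e = 17 − 16 = 1
x=5: ŷ = -2.8 + 4.7·5 = 20.7; e = 20.3 − 20.7 = -0.4

0.2, -0.8, 1, -0.4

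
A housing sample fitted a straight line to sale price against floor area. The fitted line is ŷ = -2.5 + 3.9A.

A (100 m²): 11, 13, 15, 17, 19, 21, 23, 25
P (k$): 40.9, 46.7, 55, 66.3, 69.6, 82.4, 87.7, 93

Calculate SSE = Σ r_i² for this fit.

A=11: ŷ = -2.5 + 3.9·11 = 40.4; r = 40.9 − 40.4 = 0.5
A=13: ŷ = -2.5 + 3.9·13 = 48.2; r = 46.7 − 48.2 = -1.5
A=15: ŷ = -2.5 + 3.9·15 = 56; r = 55 − 56 = -1
A=17: ŷ = -2.5 + 3.9·17 = 63.8; r = 66.3 − 63.8 = 2.5
A=19: ŷ = -2.5 + 3.9·19 = 71.6; r = 69.6 − 71.6 = -2
A=21: ŷ = -2.5 + 3.9·21 = 79.4; r = 82.4 − 79.4 = 3
A=23: ŷ = -2.5 + 3.9·23 = 87.2; r = 87.7 − 87.2 = 0.5
A=25: ŷ = -2.5 + 3.9·25 = 95; r = 93 − 95 = -2
SSE = 0.25 + 2.25 + 1 + 6.25 + 4 + 9 + 0.25 + 4 = 27

SSE = 27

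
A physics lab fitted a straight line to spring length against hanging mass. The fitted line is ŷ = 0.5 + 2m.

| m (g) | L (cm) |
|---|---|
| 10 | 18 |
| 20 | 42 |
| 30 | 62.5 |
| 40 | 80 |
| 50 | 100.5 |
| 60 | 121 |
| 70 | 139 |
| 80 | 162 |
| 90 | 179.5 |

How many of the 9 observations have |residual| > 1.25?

5

m=10: ŷ = 0.5 + 2·10 = 20.5; r = 18 − 20.5 = -2.5
m=20: ŷ = 0.5 + 2·20 = 40.5; r = 42 − 40.5 = 1.5
m=30: ŷ = 0.5 + 2·30 = 60.5; r = 62.5 − 60.5 = 2
m=40: ŷ = 0.5 + 2·40 = 80.5; r = 80 − 80.5 = -0.5
m=50: ŷ = 0.5 + 2·50 = 100.5; r = 100.5 − 100.5 = 0
m=60: ŷ = 0.5 + 2·60 = 120.5; r = 121 − 120.5 = 0.5
m=70: ŷ = 0.5 + 2·70 = 140.5; r = 139 − 140.5 = -1.5
m=80: ŷ = 0.5 + 2·80 = 160.5; r = 162 − 160.5 = 1.5
m=90: ŷ = 0.5 + 2·90 = 180.5; r = 179.5 − 180.5 = -1
|r| > 1.25: m=10 (|r|=2.5), m=20 (|r|=1.5), m=30 (|r|=2), m=70 (|r|=1.5), m=80 (|r|=1.5) → 5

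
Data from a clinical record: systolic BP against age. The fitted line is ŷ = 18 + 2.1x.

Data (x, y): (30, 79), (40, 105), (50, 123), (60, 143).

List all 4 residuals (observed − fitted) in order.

x=30: ŷ = 18 + 2.1·30 = 81; r = 79 − 81 = -2
x=40: ŷ = 18 + 2.1·40 = 102; r = 105 − 102 = 3
x=50: ŷ = 18 + 2.1·50 = 123; r = 123 − 123 = 0
x=60: ŷ = 18 + 2.1·60 = 144; r = 143 − 144 = -1

-2, 3, 0, -1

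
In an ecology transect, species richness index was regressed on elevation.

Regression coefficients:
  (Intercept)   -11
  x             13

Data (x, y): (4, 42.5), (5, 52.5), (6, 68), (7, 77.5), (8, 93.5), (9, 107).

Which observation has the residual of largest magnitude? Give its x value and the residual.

x = 7, r = -2.5

x=4: ŷ = -11 + 13·4 = 41; r = 42.5 − 41 = 1.5
x=5: ŷ = -11 + 13·5 = 54; r = 52.5 − 54 = -1.5
x=6: ŷ = -11 + 13·6 = 67; r = 68 − 67 = 1
x=7: ŷ = -11 + 13·7 = 80; r = 77.5 − 80 = -2.5
x=8: ŷ = -11 + 13·8 = 93; r = 93.5 − 93 = 0.5
x=9: ŷ = -11 + 13·9 = 106; r = 107 − 106 = 1
Largest |r| is 2.5 at x = 7, residual -2.5.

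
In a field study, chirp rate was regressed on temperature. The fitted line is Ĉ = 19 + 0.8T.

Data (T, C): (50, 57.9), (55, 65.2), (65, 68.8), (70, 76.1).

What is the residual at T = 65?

Ĉ = 19 + 0.8·65 = 71
e = 68.8 − 71 = -2.2

e = -2.2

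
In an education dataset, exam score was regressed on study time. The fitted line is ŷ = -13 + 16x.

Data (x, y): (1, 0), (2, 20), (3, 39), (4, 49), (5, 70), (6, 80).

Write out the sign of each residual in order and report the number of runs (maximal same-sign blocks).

5 runs

x=1: ŷ = -13 + 16·1 = 3; e = 0 − 3 = -3
x=2: ŷ = -13 + 16·2 = 19; e = 20 − 19 = 1
x=3: ŷ = -13 + 16·3 = 35; e = 39 − 35 = 4
x=4: ŷ = -13 + 16·4 = 51; e = 49 − 51 = -2
x=5: ŷ = -13 + 16·5 = 67; e = 70 − 67 = 3
x=6: ŷ = -13 + 16·6 = 83; e = 80 − 83 = -3
Signs: − + + − + −
Runs: −×1, +×2, −×1, +×1, −×1 → 5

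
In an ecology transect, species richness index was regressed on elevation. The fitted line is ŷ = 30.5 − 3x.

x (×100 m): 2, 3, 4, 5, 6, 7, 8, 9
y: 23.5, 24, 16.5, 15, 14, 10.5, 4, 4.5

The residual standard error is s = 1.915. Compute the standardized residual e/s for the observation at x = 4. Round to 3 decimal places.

ŷ = 30.5 − 3·4 = 18.5
e = 16.5 − 18.5 = -2
e/s = -2 / 1.915 = -1.044

-1.044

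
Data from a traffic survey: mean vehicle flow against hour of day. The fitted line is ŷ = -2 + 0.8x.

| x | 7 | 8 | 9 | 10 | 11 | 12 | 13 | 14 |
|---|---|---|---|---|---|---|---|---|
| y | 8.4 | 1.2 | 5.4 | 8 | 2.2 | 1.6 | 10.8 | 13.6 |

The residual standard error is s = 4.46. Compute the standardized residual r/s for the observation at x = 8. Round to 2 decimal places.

ŷ = -2 + 0.8·8 = 4.4
r = 1.2 − 4.4 = -3.2
r/s = -3.2 / 4.46 = -0.72

-0.72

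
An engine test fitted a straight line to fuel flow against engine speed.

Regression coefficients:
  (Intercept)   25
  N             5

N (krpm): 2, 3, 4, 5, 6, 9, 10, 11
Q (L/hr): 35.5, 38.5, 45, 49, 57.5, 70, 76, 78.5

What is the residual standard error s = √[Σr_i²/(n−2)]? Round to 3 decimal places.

s = 1.472

N=2: ŷ = 25 + 5·2 = 35; r = 35.5 − 35 = 0.5
N=3: ŷ = 25 + 5·3 = 40; r = 38.5 − 40 = -1.5
N=4: ŷ = 25 + 5·4 = 45; r = 45 − 45 = 0
N=5: ŷ = 25 + 5·5 = 50; r = 49 − 50 = -1
N=6: ŷ = 25 + 5·6 = 55; r = 57.5 − 55 = 2.5
N=9: ŷ = 25 + 5·9 = 70; r = 70 − 70 = 0
N=10: ŷ = 25 + 5·10 = 75; r = 76 − 75 = 1
N=11: ŷ = 25 + 5·11 = 80; r = 78.5 − 80 = -1.5
SSE = 0.25 + 2.25 + 0 + 1 + 6.25 + 0 + 1 + 2.25 = 13
s = √(13/6) = √2.16667 ≈ 1.472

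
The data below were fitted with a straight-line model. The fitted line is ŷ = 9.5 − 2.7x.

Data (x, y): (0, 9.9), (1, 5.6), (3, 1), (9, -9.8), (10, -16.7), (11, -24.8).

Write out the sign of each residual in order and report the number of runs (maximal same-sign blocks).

x=0: ŷ = 9.5 − 2.7·0 = 9.5; e = 9.9 − 9.5 = 0.4
x=1: ŷ = 9.5 − 2.7·1 = 6.8; e = 5.6 − 6.8 = -1.2
x=3: ŷ = 9.5 − 2.7·3 = 1.4; e = 1 − 1.4 = -0.4
x=9: ŷ = 9.5 − 2.7·9 = -14.8; e = -9.8 − (-14.8) = 5
x=10: ŷ = 9.5 − 2.7·10 = -17.5; e = -16.7 − (-17.5) = 0.8
x=11: ŷ = 9.5 − 2.7·11 = -20.2; e = -24.8 − (-20.2) = -4.6
Signs: + − − + + −
Runs: +×1, −×2, +×2, −×1 → 4

4 runs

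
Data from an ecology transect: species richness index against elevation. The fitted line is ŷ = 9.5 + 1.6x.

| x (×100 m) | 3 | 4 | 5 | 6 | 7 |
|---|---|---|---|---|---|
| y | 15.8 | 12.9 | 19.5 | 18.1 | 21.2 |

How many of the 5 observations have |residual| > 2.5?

x=3: ŷ = 9.5 + 1.6·3 = 14.3; r = 15.8 − 14.3 = 1.5
x=4: ŷ = 9.5 + 1.6·4 = 15.9; r = 12.9 − 15.9 = -3
x=5: ŷ = 9.5 + 1.6·5 = 17.5; r = 19.5 − 17.5 = 2
x=6: ŷ = 9.5 + 1.6·6 = 19.1; r = 18.1 − 19.1 = -1
x=7: ŷ = 9.5 + 1.6·7 = 20.7; r = 21.2 − 20.7 = 0.5
|r| > 2.5: x=4 (|r|=3) → 1

1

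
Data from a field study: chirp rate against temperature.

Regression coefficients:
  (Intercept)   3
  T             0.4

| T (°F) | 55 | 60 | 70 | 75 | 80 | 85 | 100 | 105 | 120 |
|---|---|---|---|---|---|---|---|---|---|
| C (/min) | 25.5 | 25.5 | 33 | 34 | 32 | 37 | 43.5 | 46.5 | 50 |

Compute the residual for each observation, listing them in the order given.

0.5, -1.5, 2, 1, -3, 0, 0.5, 1.5, -1

T=55: ŷ = 3 + 0.4·55 = 25; e = 25.5 − 25 = 0.5
T=60: ŷ = 3 + 0.4·60 = 27; e = 25.5 − 27 = -1.5
T=70: ŷ = 3 + 0.4·70 = 31; e = 33 − 31 = 2
T=75: ŷ = 3 + 0.4·75 = 33; e = 34 − 33 = 1
T=80: ŷ = 3 + 0.4·80 = 35; e = 32 − 35 = -3
T=85: ŷ = 3 + 0.4·85 = 37; e = 37 − 37 = 0
T=100: ŷ = 3 + 0.4·100 = 43; e = 43.5 − 43 = 0.5
T=105: ŷ = 3 + 0.4·105 = 45; e = 46.5 − 45 = 1.5
T=120: ŷ = 3 + 0.4·120 = 51; e = 50 − 51 = -1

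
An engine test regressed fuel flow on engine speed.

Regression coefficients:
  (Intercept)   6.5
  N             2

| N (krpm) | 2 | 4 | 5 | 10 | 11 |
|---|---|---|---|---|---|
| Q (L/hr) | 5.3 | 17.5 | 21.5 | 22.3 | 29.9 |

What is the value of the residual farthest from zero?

N=2: ŷ = 6.5 + 2·2 = 10.5; r = 5.3 − 10.5 = -5.2
N=4: ŷ = 6.5 + 2·4 = 14.5; r = 17.5 − 14.5 = 3
N=5: ŷ = 6.5 + 2·5 = 16.5; r = 21.5 − 16.5 = 5
N=10: ŷ = 6.5 + 2·10 = 26.5; r = 22.3 − 26.5 = -4.2
N=11: ŷ = 6.5 + 2·11 = 28.5; r = 29.9 − 28.5 = 1.4
Largest |r| is 5.2 at N = 2, residual -5.2.

r = -5.2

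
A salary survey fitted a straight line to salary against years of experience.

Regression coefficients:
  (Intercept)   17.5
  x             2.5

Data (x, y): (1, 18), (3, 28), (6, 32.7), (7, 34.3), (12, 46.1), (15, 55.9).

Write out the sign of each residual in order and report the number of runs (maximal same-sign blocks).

x=1: ŷ = 17.5 + 2.5·1 = 20; r = 18 − 20 = -2
x=3: ŷ = 17.5 + 2.5·3 = 25; r = 28 − 25 = 3
x=6: ŷ = 17.5 + 2.5·6 = 32.5; r = 32.7 − 32.5 = 0.2
x=7: ŷ = 17.5 + 2.5·7 = 35; r = 34.3 − 35 = -0.7
x=12: ŷ = 17.5 + 2.5·12 = 47.5; r = 46.1 − 47.5 = -1.4
x=15: ŷ = 17.5 + 2.5·15 = 55; r = 55.9 − 55 = 0.9
Signs: − + + − − +
Runs: −×1, +×2, −×2, +×1 → 4

4 runs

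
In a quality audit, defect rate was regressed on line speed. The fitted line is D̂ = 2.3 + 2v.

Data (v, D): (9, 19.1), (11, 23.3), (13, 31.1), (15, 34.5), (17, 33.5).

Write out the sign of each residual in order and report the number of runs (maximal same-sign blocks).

3 runs

v=9: D̂ = 2.3 + 2·9 = 20.3; e = 19.1 − 20.3 = -1.2
v=11: D̂ = 2.3 + 2·11 = 24.3; e = 23.3 − 24.3 = -1
v=13: D̂ = 2.3 + 2·13 = 28.3; e = 31.1 − 28.3 = 2.8
v=15: D̂ = 2.3 + 2·15 = 32.3; e = 34.5 − 32.3 = 2.2
v=17: D̂ = 2.3 + 2·17 = 36.3; e = 33.5 − 36.3 = -2.8
Signs: − − + + −
Runs: −×2, +×2, −×1 → 3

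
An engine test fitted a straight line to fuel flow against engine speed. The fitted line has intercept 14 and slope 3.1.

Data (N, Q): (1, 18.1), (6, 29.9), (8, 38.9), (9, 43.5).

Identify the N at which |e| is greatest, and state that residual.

N = 6, e = -2.7

N=1: ŷ = 14 + 3.1·1 = 17.1; e = 18.1 − 17.1 = 1
N=6: ŷ = 14 + 3.1·6 = 32.6; e = 29.9 − 32.6 = -2.7
N=8: ŷ = 14 + 3.1·8 = 38.8; e = 38.9 − 38.8 = 0.1
N=9: ŷ = 14 + 3.1·9 = 41.9; e = 43.5 − 41.9 = 1.6
Largest |e| is 2.7 at N = 6, residual -2.7.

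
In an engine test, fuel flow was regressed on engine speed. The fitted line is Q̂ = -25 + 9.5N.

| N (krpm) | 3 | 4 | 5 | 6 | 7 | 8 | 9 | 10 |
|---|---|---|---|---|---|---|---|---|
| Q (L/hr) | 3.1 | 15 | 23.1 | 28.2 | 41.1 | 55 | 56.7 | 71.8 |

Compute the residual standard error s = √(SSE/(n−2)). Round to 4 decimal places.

s = 2.9665

N=3: Q̂ = -25 + 9.5·3 = 3.5; r = 3.1 − 3.5 = -0.4
N=4: Q̂ = -25 + 9.5·4 = 13; r = 15 − 13 = 2
N=5: Q̂ = -25 + 9.5·5 = 22.5; r = 23.1 − 22.5 = 0.6
N=6: Q̂ = -25 + 9.5·6 = 32; r = 28.2 − 32 = -3.8
N=7: Q̂ = -25 + 9.5·7 = 41.5; r = 41.1 − 41.5 = -0.4
N=8: Q̂ = -25 + 9.5·8 = 51; r = 55 − 51 = 4
N=9: Q̂ = -25 + 9.5·9 = 60.5; r = 56.7 − 60.5 = -3.8
N=10: Q̂ = -25 + 9.5·10 = 70; r = 71.8 − 70 = 1.8
SSE = 0.16 + 4 + 0.36 + 14.44 + 0.16 + 16 + 14.44 + 3.24 = 52.8
s = √(52.8/6) = √8.8 ≈ 2.9665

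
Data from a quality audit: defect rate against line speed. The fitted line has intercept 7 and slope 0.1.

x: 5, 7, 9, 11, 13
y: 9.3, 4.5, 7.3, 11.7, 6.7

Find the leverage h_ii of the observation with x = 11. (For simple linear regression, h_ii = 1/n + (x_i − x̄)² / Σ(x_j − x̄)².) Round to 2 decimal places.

h = 0.30

x̄ = (5 + 7 + 9 + 11 + 13)/5 = 9
Σ(x − x̄)² = 16 + 4 + 0 + 4 + 16 = 40
h = 1/5 + (2)²/40 = 0.2 + 0.1 = 0.30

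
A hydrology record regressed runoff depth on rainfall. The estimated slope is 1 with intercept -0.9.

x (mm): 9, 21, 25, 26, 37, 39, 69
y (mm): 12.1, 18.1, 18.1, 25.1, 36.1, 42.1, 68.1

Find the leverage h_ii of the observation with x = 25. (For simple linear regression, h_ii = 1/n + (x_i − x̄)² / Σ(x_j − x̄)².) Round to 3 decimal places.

x̄ = (9 + 21 + 25 + 26 + 37 + 39 + 69)/7 = 32.2857
Σ(x − x̄)² = 542.224 + 127.367 + 53.0816 + 39.5102 + 22.2245 + 45.0816 + 1347.94 = 2177.43
h = 1/7 + (-7.28571)²/2177.43 = 0.142857 + 0.0243781 = 0.167

h = 0.167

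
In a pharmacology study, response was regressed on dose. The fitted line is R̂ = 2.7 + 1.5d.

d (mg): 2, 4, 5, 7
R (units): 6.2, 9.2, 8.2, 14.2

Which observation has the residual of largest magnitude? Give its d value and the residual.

d=2: R̂ = 2.7 + 1.5·2 = 5.7; e = 6.2 − 5.7 = 0.5
d=4: R̂ = 2.7 + 1.5·4 = 8.7; e = 9.2 − 8.7 = 0.5
d=5: R̂ = 2.7 + 1.5·5 = 10.2; e = 8.2 − 10.2 = -2
d=7: R̂ = 2.7 + 1.5·7 = 13.2; e = 14.2 − 13.2 = 1
Largest |e| is 2 at d = 5, residual -2.

d = 5, e = -2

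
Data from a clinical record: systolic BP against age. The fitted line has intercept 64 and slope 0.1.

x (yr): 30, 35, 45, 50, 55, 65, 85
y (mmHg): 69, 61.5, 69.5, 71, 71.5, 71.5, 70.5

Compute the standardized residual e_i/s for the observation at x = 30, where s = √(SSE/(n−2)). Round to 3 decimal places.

x=30: ŷ = 64 + 0.1·30 = 67; e = 69 − 67 = 2
x=35: ŷ = 64 + 0.1·35 = 67.5; e = 61.5 − 67.5 = -6
x=45: ŷ = 64 + 0.1·45 = 68.5; e = 69.5 − 68.5 = 1
x=50: ŷ = 64 + 0.1·50 = 69; e = 71 − 69 = 2
x=55: ŷ = 64 + 0.1·55 = 69.5; e = 71.5 − 69.5 = 2
x=65: ŷ = 64 + 0.1·65 = 70.5; e = 71.5 − 70.5 = 1
x=85: ŷ = 64 + 0.1·85 = 72.5; e = 70.5 − 72.5 = -2
SSE = 4 + 36 + 1 + 4 + 4 + 1 + 4 = 54
s = √(54/5) = 3.28634
e/s = 2 / 3.28634 = 0.609

0.609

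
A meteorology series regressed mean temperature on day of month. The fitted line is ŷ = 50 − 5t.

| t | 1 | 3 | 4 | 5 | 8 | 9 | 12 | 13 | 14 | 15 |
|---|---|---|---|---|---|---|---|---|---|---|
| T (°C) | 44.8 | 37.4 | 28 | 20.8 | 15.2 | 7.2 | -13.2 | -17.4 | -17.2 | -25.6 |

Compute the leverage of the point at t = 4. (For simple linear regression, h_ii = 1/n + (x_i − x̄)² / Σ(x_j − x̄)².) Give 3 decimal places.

t̄ = (1 + 3 + 4 + 5 + 8 + 9 + 12 + 13 + 14 + 15)/10 = 8.4
Σ(t − t̄)² = 54.76 + 29.16 + 19.36 + 11.56 + 0.16 + 0.36 + 12.96 + 21.16 + 31.36 + 43.56 = 224.4
h = 1/10 + (-4.4)²/224.4 = 0.1 + 0.0862745 = 0.186

h = 0.186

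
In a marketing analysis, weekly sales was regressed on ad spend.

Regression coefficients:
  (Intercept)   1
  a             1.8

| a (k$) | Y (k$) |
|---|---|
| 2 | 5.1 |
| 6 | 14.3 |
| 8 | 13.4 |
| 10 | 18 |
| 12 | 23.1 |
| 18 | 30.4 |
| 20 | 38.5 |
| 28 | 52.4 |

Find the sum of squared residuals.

SSE = 24

a=2: ŷ = 1 + 1.8·2 = 4.6; r = 5.1 − 4.6 = 0.5
a=6: ŷ = 1 + 1.8·6 = 11.8; r = 14.3 − 11.8 = 2.5
a=8: ŷ = 1 + 1.8·8 = 15.4; r = 13.4 − 15.4 = -2
a=10: ŷ = 1 + 1.8·10 = 19; r = 18 − 19 = -1
a=12: ŷ = 1 + 1.8·12 = 22.6; r = 23.1 − 22.6 = 0.5
a=18: ŷ = 1 + 1.8·18 = 33.4; r = 30.4 − 33.4 = -3
a=20: ŷ = 1 + 1.8·20 = 37; r = 38.5 − 37 = 1.5
a=28: ŷ = 1 + 1.8·28 = 51.4; r = 52.4 − 51.4 = 1
SSE = 0.25 + 6.25 + 4 + 1 + 0.25 + 9 + 2.25 + 1 = 24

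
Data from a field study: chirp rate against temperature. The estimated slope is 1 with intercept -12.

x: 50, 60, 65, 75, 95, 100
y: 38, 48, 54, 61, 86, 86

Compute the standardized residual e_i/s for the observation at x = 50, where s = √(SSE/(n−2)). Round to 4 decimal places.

x=50: ŷ = -12 + 50 = 38; e = 38 − 38 = 0
x=60: ŷ = -12 + 60 = 48; e = 48 − 48 = 0
x=65: ŷ = -12 + 65 = 53; e = 54 − 53 = 1
x=75: ŷ = -12 + 75 = 63; e = 61 − 63 = -2
x=95: ŷ = -12 + 95 = 83; e = 86 − 83 = 3
x=100: ŷ = -12 + 100 = 88; e = 86 − 88 = -2
SSE = 0 + 0 + 1 + 4 + 9 + 4 = 18
s = √(18/4) = 2.12132
e/s = 0 / 2.12132 = 0.0000

0.0000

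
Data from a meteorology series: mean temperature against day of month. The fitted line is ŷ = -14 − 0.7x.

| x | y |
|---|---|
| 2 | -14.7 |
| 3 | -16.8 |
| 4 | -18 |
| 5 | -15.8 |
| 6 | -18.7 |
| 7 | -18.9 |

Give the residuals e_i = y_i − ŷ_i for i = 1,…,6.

x=2: ŷ = -14 − 0.7·2 = -15.4; e = -14.7 − (-15.4) = 0.7
x=3: ŷ = -14 − 0.7·3 = -16.1; e = -16.8 − (-16.1) = -0.7
x=4: ŷ = -14 − 0.7·4 = -16.8; e = -18 − (-16.8) = -1.2
x=5: ŷ = -14 − 0.7·5 = -17.5; e = -15.8 − (-17.5) = 1.7
x=6: ŷ = -14 − 0.7·6 = -18.2; e = -18.7 − (-18.2) = -0.5
x=7: ŷ = -14 − 0.7·7 = -18.9; e = -18.9 − (-18.9) = 0

0.7, -0.7, -1.2, 1.7, -0.5, 0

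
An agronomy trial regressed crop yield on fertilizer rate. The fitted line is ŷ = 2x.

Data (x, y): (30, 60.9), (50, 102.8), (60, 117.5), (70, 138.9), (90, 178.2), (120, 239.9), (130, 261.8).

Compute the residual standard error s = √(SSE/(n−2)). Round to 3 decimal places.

s = 2.126

x=30: ŷ = 2·30 = 60; r = 60.9 − 60 = 0.9
x=50: ŷ = 2·50 = 100; r = 102.8 − 100 = 2.8
x=60: ŷ = 2·60 = 120; r = 117.5 − 120 = -2.5
x=70: ŷ = 2·70 = 140; r = 138.9 − 140 = -1.1
x=90: ŷ = 2·90 = 180; r = 178.2 − 180 = -1.8
x=120: ŷ = 2·120 = 240; r = 239.9 − 240 = -0.1
x=130: ŷ = 2·130 = 260; r = 261.8 − 260 = 1.8
SSE = 0.81 + 7.84 + 6.25 + 1.21 + 3.24 + 0.01 + 3.24 = 22.6
s = √(22.6/5) = √4.52 ≈ 2.126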